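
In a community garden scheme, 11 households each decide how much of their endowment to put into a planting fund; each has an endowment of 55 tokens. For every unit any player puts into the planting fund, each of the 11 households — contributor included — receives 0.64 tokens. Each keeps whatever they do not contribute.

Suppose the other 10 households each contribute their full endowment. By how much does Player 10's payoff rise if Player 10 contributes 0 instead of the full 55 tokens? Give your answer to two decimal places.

19.80 tokens

Switching from a contribution of 55 to 0 lets Player 10 keep an extra 55 tokens, but lowers the planting fund by 55, which costs Player 10 their own share of that drop: 0.64 × 55 = 35.20.
Net gain = 55 − 35.20 = 19.80. The private return per contributed unit (0.64) is below 1, so free-riding is indeed the best response regardless of what the others do.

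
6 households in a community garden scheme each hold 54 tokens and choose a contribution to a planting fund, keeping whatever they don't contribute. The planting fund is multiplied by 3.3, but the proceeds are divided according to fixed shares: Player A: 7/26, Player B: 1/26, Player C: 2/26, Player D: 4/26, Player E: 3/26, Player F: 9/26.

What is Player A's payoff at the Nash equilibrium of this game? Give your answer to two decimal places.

101.98 tokens

Each unit j contributes comes back to j as 3.3 × (j's share), so j prefers to contribute only if that share exceeds 1/3.3 = 0.3030; otherwise keeping the unit dominates.
The only share above 0.3030 is Player F's 9/26, contributing 54; the remaining 5 contribute 0. Total contributed: 54.
Player A keeps 54 and receives 3.3 × 54 × 7/26 = 47.98 from the planting fund, for a payoff of 101.98.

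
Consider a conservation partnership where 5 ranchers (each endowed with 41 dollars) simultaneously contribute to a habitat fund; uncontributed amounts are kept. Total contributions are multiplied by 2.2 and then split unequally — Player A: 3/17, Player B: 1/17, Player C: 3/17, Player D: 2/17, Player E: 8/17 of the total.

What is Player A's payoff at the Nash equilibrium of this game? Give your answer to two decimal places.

For player j, contributing a unit is worthwhile iff 2.2 × (j's share) ≥ 1, i.e. iff j's share is at least 0.4545.
The only share above 0.4545 is Player E's 8/17, contributing 41; the remaining 4 contribute 0. Total contributed: 41.
Player A keeps 41 and receives 2.2 × 41 × 3/17 = 15.92 from the habitat fund, for a payoff of 56.92.

56.92 dollars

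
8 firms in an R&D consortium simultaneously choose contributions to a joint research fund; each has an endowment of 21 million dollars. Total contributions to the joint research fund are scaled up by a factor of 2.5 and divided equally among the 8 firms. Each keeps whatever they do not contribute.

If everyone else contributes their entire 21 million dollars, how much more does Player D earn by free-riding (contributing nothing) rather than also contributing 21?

Switching from a contribution of 21 to 0 lets Player D keep an extra 21 million dollars, but lowers the joint research fund by 21, which costs Player D their own share of that drop: 2.5/8 × 21 = 6.56.
Net gain = 21 − 6.56 = 14.44. The private return per contributed unit (0.3125) is below 1, so free-riding is indeed the best response regardless of what the others do.

14.44 million dollars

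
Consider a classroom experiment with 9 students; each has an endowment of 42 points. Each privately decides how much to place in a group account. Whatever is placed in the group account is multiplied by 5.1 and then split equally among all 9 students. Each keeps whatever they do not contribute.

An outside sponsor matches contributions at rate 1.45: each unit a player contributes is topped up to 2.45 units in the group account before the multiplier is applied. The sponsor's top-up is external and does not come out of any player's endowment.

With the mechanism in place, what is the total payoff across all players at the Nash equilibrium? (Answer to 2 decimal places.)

Under the mechanism each unit contributed yields 5.1 × 2.45 / 9 = 1.3883 back to its contributor per unit of net cost, which exceeds 1, making full contribution the dominant choice for everyone.
So the Nash equilibrium is full contribution by all 9; the group earns 5.1 × 2.45 × 378 = 4723.11.

4723.11 points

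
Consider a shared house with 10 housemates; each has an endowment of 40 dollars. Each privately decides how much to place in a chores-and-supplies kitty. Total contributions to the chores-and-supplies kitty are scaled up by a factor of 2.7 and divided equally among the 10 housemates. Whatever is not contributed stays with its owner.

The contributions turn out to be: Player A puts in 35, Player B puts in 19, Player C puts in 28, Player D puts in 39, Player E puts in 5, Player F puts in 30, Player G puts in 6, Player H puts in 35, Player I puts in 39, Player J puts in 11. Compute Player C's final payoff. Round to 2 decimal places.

Total contributed: 35 + 19 + 28 + 39 + 5 + 30 + 6 + 35 + 39 + 11 = 247.
Each receives 2.7 × 247 / 10 = 66.69 from the chores-and-supplies kitty.
Player C keeps 40 − 28 = 12, so Player C's payoff is 12 + 66.69 = 78.69.

78.69 dollars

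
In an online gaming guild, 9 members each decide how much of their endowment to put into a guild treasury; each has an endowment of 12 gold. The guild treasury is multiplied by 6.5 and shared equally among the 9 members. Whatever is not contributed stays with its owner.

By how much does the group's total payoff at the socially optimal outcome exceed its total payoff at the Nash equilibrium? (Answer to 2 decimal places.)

Each contributed unit returns 6.5/9 = 0.7222 to its contributor — below 1 — so contributing 0 is dominant for every player. At the Nash equilibrium everyone keeps their 12, and the group total is 9 × 12 = 108.
Each contributed unit returns 6.500 to the group as a whole (0.7222 to each of 9 players), which exceeds 1, so the social optimum is full contribution: group total = 6.500 × 108 = 702.00.
Efficiency loss = 702.00 − 108 = 594.00.

594.00 gold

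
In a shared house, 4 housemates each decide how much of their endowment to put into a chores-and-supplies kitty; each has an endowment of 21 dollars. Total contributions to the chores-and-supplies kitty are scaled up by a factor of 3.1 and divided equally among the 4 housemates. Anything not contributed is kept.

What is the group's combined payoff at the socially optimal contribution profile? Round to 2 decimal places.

Each contributed unit returns 3.100 to the group as a whole (0.7750 to each of 4 players), which exceeds 1, so the social optimum is full contribution: group total = 3.100 × 84 = 260.40.

260.40 dollars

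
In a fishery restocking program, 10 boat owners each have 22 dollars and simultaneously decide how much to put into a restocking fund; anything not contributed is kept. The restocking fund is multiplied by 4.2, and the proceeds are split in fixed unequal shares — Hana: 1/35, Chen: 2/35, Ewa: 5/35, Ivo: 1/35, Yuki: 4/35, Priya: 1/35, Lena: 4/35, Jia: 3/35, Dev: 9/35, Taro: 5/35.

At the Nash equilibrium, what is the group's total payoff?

290.40 dollars

Player j's private return per contributed unit is 4.2 × (j's share). Contributing is weakly dominant for j when that share is at least 1/4.2 = 0.2381, and contributing 0 is dominant otherwise.
Dev alone (share 9/35) is above the threshold, contributing 22; the remaining 9 contribute 0. Total contributed: 22.
The restocking fund pays out 4.2 × 22 = 92.40 in total (split across the unequal shares, but the aggregate is all that matters for the group sum).
The 9 free-riders keep 22 each, adding 198. Group total = 198 + 92.40 = 290.40.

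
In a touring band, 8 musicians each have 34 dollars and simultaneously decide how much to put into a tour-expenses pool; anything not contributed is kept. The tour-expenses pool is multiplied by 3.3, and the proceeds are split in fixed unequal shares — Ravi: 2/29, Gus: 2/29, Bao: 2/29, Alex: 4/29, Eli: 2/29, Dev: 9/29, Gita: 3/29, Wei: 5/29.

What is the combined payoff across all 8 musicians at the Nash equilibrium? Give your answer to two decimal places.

A player with share s gets back 3.3·s per unit contributed, so full contribution is dominant for anyone with s > 1/3.3 = 0.3030 and zero contribution is dominant for anyone below.
Only Dev (9/29) clears that bar, contributing 34; the remaining 7 contribute 0. Total contributed: 34.
The tour-expenses pool pays out 3.3 × 34 = 112.20 in total (split across the unequal shares, but the aggregate is all that matters for the group sum).
The 7 free-riders keep 34 each, adding 238. Group total = 238 + 112.20 = 350.20.

350.20 dollars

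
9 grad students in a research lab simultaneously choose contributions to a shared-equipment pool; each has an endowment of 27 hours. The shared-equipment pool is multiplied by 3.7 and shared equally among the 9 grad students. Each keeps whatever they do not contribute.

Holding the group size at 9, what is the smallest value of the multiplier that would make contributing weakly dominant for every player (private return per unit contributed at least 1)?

9

A contributed unit returns (multiplier)/9 to its contributor.
This reaches 1 exactly when the multiplier is 9.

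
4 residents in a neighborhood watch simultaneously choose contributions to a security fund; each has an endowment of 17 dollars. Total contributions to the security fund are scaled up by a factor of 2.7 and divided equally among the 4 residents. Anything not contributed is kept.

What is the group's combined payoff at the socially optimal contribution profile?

183.60 dollars

Each contributed unit returns 2.700 to the group as a whole (0.6750 to each of 4 players), which exceeds 1, so the social optimum is full contribution: group total = 2.700 × 68 = 183.60.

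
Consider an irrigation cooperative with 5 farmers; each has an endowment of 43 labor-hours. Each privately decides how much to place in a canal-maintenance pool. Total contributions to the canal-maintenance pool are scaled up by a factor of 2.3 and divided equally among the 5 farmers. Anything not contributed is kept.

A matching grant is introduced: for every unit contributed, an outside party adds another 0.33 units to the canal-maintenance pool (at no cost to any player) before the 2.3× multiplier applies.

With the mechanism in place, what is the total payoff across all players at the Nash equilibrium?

With the mechanism, a contributed unit returns 2.3 × 1.33 / 5 = 0.6118 per unit of net cost — still below 1 — so contributing 0 remains dominant for every player.
At the Nash equilibrium no one contributes; group total payoff = 5 × 43 = 215.

215.00 labor-hours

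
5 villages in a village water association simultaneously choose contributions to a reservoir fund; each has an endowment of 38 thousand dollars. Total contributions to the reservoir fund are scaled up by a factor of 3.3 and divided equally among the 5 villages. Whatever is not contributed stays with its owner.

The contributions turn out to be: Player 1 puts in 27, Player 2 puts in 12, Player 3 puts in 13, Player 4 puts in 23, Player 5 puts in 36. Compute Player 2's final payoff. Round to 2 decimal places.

Total contributed: 27 + 12 + 13 + 23 + 36 = 111.
Each receives 3.3 × 111 / 5 = 73.26 from the reservoir fund.
Player 2 keeps 38 − 12 = 26, so Player 2's payoff is 26 + 73.26 = 99.26.

99.26 thousand dollars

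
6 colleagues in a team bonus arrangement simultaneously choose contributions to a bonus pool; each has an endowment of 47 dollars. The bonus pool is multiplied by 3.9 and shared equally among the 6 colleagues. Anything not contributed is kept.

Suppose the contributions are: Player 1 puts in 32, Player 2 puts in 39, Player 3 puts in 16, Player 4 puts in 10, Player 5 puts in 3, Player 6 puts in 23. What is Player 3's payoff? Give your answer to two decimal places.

110.95 dollars

Total contributed: 32 + 39 + 16 + 10 + 3 + 23 = 123.
Each receives 3.9 × 123 / 6 = 79.95 from the bonus pool.
Player 3 keeps 47 − 16 = 31, so Player 3's payoff is 31 + 79.95 = 110.95.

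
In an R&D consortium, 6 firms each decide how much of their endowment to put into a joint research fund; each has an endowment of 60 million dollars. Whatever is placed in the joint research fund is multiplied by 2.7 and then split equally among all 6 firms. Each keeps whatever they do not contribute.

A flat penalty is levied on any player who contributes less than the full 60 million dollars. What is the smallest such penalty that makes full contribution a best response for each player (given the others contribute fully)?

Given the others contribute fully, the best deviation is to contribute 0 (any partial contribution still incurs the fine and gives up units whose private return 0.4500 is below 1).
Deviating from 60 to 0 saves 60 million dollars but forfeits the deviator's share of the drop in the joint research fund: 2.7/6 × 60 = 27.00.
So the deviation gain is 60 − 27.00 = 33.00, and the fine must be at least 33.00 million dollars to wipe it out.

33.00 million dollars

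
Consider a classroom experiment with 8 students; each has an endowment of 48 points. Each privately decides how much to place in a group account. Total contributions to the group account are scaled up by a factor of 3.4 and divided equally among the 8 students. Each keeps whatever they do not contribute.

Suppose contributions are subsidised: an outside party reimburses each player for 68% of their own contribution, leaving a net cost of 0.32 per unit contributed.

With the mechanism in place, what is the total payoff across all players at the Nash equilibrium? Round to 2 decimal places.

Under the mechanism each unit contributed yields (3.4/8) / 0.32 = 1.3281 back to its contributor per unit of net cost, which exceeds 1, making full contribution the dominant choice for everyone.
So the Nash equilibrium is full contribution by all 8; the group earns 8 × (48 × 0.68 + 3.4 × 48) = 1566.72.

1566.72 points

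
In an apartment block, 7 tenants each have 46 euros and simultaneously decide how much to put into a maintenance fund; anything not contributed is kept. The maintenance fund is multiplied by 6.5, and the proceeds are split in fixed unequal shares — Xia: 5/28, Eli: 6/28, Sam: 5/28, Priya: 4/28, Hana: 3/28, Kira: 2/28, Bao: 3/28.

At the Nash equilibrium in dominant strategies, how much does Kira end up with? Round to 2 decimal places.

110.07 euros

A player with share s gets back 6.5·s per unit contributed, so full contribution is dominant for anyone with s > 1/6.5 = 0.1538 and zero contribution is dominant for anyone below.
Xia, Eli and Sam are above the threshold, contributing 46 each; the remaining 4 contribute 0. Total contributed: 138.
Kira keeps 46 and receives 6.5 × 138 × 2/28 = 64.07 from the maintenance fund, for a payoff of 110.07.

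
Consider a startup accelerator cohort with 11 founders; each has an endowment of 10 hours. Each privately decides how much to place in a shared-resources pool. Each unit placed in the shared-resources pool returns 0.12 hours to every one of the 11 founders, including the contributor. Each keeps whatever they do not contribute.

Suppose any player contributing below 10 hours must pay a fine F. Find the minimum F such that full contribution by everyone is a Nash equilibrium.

Given the others contribute fully, the best deviation is to contribute 0 (any partial contribution still incurs the fine and gives up units whose private return 0.12 is below 1).
Deviating from 10 to 0 saves 10 hours but forfeits the deviator's share of the drop in the shared-resources pool: 0.12 × 10 = 1.20.
So the deviation gain is 10 − 1.20 = 8.80, and the fine must be at least 8.80 hours to wipe it out.

8.80 hours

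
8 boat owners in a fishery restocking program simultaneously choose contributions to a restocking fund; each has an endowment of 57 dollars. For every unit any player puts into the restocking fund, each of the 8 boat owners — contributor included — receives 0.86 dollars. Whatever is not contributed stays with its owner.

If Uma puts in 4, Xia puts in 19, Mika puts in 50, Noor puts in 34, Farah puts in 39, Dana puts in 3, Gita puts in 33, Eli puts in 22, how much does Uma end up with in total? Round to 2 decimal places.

228.44 dollars

Total contributed: 4 + 19 + 50 + 34 + 39 + 3 + 33 + 22 = 204.
Each receives 0.86 × 204 = 175.44 from the restocking fund.
Uma keeps 57 − 4 = 53, so Uma's payoff is 53 + 175.44 = 228.44.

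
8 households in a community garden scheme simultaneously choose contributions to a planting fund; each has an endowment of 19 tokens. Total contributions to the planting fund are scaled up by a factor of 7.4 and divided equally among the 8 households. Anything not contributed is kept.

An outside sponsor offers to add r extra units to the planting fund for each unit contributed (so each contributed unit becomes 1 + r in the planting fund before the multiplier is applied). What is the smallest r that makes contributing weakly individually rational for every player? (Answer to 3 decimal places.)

With matching at rate r, one contributed unit becomes (1 + r) in the planting fund and returns 7.4 × (1 + r) / 8 to the contributor.
Setting this equal to 1: 1 + r = 8/7.4 = 1.0811.
So the minimum matching rate is r = 1.0811 − 1 = 0.081.

0.081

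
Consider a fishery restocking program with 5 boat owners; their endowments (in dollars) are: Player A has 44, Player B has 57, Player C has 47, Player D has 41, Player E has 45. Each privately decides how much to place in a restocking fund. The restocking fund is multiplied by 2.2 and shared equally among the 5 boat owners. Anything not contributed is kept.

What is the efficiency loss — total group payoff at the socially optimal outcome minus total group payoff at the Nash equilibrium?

280.80 dollars

The private return per contributed unit is 2.2/5 = 0.4400 < 1 for every player regardless of endowment, so the Nash equilibrium is zero contribution and the group total is Σ E_j = 44 + 57 + 47 + 41 + 45 = 234.
Each contributed unit returns 2.200 to the group, so the social optimum is full contribution by everyone: group total = 2.200 × 234 = 514.80.
Efficiency loss = (2.200 − 1) × 234 = 280.80.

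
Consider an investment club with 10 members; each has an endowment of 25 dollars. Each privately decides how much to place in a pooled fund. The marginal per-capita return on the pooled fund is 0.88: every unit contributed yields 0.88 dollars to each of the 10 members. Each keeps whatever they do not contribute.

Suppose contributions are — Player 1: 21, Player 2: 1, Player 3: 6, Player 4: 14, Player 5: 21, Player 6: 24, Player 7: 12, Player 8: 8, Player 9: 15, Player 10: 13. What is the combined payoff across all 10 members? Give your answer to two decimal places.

1303.00 dollars

Total contributed: 21 + 1 + 6 + 14 + 21 + 24 + 12 + 8 + 15 + 13 = 135; total kept: 10 × 25 − 135 = 115.
The pooled fund pays out 0.88 × 10 × 135 = 1188.00 in aggregate.
Group total = 115 + 1188.00 = 1303.00.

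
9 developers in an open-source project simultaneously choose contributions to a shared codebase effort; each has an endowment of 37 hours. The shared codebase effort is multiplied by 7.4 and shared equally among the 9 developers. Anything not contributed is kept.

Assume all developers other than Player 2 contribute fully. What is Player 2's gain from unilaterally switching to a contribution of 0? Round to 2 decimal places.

Switching from a contribution of 37 to 0 lets Player 2 keep an extra 37 hours, but lowers the shared codebase effort by 37, which costs Player 2 their own share of that drop: 7.4/9 × 37 = 30.42.
Net gain = 37 − 30.42 = 6.58. The private return per contributed unit (0.8222) is below 1, so free-riding is indeed the best response regardless of what the others do.

6.58 hours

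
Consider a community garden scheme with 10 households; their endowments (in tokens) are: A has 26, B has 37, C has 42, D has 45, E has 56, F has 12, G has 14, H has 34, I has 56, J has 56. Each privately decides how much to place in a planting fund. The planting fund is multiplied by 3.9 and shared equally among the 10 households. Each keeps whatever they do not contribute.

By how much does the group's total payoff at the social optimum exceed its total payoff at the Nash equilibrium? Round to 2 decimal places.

The private return per contributed unit is 3.9/10 = 0.3900 < 1 for every player regardless of endowment, so the Nash equilibrium is zero contribution and the group total is Σ E_j = 26 + 37 + 42 + 45 + 56 + 12 + 14 + 34 + 56 + 56 = 378.
Each contributed unit returns 3.900 to the group, so the social optimum is full contribution by everyone: group total = 3.900 × 378 = 1474.20.
Efficiency loss = (3.900 − 1) × 378 = 1096.20.

1096.20 tokens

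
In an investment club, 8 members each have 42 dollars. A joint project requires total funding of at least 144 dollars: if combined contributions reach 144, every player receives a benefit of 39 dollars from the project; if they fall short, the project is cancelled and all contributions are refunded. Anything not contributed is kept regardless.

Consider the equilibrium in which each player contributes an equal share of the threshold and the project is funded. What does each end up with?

Equal share of the threshold: 144/8 = 18.
At this profile no one gains by cutting their contribution: any cut drops the total below 144, the project is cancelled, contributions are refunded, and the deviator ends with 42, which is less than 42 − 18 + 39 = 63. Contributing more than 18 just wastes the excess. So contributing exactly 18 is a best response.
Each player's payoff: 42 − 18 + 39 = 63.

63 dollars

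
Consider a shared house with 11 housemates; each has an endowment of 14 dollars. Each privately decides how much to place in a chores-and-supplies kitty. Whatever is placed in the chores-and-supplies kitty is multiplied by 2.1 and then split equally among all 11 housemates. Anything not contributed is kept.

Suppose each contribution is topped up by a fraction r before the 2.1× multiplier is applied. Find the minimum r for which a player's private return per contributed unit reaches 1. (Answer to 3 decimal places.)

4.238

With matching at rate r, one contributed unit becomes (1 + r) in the chores-and-supplies kitty and returns 2.1 × (1 + r) / 11 to the contributor.
Setting this equal to 1: 1 + r = 11/2.1 = 5.2381.
So the minimum matching rate is r = 5.2381 − 1 = 4.238.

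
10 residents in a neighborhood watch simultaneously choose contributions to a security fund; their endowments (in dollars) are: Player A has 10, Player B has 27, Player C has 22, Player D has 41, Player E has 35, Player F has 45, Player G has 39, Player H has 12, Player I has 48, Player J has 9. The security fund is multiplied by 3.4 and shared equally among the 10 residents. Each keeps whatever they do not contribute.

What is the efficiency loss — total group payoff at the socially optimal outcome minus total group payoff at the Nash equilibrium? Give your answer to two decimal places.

The private return per contributed unit is 3.4/10 = 0.3400 < 1 for every player regardless of endowment, so the Nash equilibrium is zero contribution and the group total is Σ E_j = 10 + 27 + 22 + 41 + 35 + 45 + 39 + 12 + 48 + 9 = 288.
Each contributed unit returns 3.400 to the group, so the social optimum is full contribution by everyone: group total = 3.400 × 288 = 979.20.
Efficiency loss = (3.400 − 1) × 288 = 691.20.

691.20 dollars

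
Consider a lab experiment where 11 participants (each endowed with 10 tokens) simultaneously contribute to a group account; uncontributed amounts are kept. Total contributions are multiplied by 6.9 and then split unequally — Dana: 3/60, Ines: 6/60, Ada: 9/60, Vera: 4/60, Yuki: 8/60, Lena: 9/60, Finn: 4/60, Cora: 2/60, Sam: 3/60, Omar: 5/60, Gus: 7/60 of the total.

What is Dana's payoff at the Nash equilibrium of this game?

For player j, contributing a unit is worthwhile iff 6.9 × (j's share) ≥ 1, i.e. iff j's share is at least 0.1449.
The shares above 0.1449 belong to Ada and Lena, contributing 10 each; the remaining 9 contribute 0. Total contributed: 20.
Dana keeps 10 and receives 6.9 × 20 × 3/60 = 6.90 from the group account, for a payoff of 16.90.

16.90 tokens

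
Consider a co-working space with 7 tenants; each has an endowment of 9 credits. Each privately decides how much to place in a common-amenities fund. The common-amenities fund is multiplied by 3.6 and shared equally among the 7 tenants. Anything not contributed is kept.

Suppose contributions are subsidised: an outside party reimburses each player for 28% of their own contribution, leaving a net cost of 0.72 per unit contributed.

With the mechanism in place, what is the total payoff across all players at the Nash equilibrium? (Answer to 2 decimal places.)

63.00 credits

Even with the mechanism, each unit contributed returns only (3.6/7) / 0.72 = 0.7143 per unit of net cost, so contributing nothing is still dominant.
At the Nash equilibrium no one contributes; group total payoff = 7 × 9 = 63.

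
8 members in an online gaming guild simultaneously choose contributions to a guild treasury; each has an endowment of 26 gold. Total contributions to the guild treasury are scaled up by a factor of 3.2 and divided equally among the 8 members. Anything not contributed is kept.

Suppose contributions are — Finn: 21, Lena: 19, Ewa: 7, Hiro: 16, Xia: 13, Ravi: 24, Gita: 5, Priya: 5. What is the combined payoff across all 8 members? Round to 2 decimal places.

450.00 gold

Total contributed: 21 + 19 + 7 + 16 + 13 + 24 + 5 + 5 = 110; total kept: 8 × 26 − 110 = 98.
The guild treasury pays out 3.2 × 110 = 352.00 in aggregate.
Group total = 98 + 352.00 = 450.00.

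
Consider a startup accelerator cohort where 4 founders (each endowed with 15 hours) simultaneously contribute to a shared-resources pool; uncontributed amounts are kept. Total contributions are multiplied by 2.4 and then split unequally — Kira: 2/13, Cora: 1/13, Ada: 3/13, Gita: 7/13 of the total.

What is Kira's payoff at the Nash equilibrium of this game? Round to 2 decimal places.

20.54 hours

A player with share s gets back 2.4·s per unit contributed, so full contribution is dominant for anyone with s > 1/2.4 = 0.4167 and zero contribution is dominant for anyone below.
Gita alone (share 7/13) is above the threshold, contributing 15; the remaining 3 contribute 0. Total contributed: 15.
Kira keeps 15 and receives 2.4 × 15 × 2/13 = 5.54 from the shared-resources pool, for a payoff of 20.54.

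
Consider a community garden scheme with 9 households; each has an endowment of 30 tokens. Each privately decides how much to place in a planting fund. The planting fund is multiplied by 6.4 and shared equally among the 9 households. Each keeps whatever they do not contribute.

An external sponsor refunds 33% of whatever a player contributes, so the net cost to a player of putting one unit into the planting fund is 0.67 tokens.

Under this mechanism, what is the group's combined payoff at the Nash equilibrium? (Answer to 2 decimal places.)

1817.10 tokens

With the mechanism, a contributed unit returns (6.4/9) / 0.67 = 1.0614 per unit of net cost to the contributor — now above 1 — so contributing fully is weakly dominant for every player.
So the Nash equilibrium is full contribution by all 9; the group earns 9 × (30 × 0.33 + 6.4 × 30) = 1817.10.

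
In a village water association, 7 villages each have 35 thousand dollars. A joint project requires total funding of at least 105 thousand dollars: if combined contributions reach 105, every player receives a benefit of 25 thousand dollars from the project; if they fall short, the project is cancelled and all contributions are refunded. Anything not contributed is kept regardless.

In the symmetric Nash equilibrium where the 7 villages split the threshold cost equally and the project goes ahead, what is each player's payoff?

Equal share of the threshold: 105/7 = 15.
At this profile no one gains by cutting their contribution: any cut drops the total below 105, the project is cancelled, contributions are refunded, and the deviator ends with 35, which is less than 35 − 15 + 25 = 45. Contributing more than 15 just wastes the excess. So contributing exactly 15 is a best response.
Each player's payoff: 35 − 15 + 25 = 45.

45 thousand dollars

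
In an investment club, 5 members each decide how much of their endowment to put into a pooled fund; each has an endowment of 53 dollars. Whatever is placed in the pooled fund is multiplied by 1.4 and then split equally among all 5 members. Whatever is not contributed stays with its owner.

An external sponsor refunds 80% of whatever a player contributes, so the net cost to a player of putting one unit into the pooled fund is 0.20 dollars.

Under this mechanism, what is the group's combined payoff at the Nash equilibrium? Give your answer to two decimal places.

583.00 dollars

Under the mechanism each unit contributed yields (1.4/5) / 0.20 = 1.4000 back to its contributor per unit of net cost, which exceeds 1, making full contribution the dominant choice for everyone.
At the Nash equilibrium everyone contributes 53. Group total payoff = 5 × (53 × 0.80 + 1.4 × 53) = 583.00.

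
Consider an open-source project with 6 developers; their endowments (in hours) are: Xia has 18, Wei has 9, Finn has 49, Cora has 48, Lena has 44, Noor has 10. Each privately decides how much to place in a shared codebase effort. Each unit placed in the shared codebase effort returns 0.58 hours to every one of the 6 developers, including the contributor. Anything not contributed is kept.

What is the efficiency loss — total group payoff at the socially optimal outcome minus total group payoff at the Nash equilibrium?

441.44 hours

The private return per contributed unit is 0.58 < 1 for everyone, so the Nash equilibrium is zero contribution and the group total is Σ E_j = 18 + 9 + 49 + 48 + 44 + 10 = 178.
Each contributed unit returns 3.480 to the group, so the social optimum is full contribution by everyone: group total = 3.480 × 178 = 619.44.
Efficiency loss = (3.480 − 1) × 178 = 441.44.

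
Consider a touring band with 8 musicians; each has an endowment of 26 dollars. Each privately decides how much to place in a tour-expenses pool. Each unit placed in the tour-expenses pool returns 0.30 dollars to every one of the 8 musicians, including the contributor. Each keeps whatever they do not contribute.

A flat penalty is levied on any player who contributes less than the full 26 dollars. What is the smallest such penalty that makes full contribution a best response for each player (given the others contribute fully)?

18.20 dollars

Given the others contribute fully, the best deviation is to contribute 0 (any partial contribution still incurs the fine and gives up units whose private return 0.30 is below 1).
Deviating from 26 to 0 saves 26 dollars but forfeits the deviator's share of the drop in the tour-expenses pool: 0.30 × 26 = 7.80.
So the deviation gain is 26 − 7.80 = 18.20, and the fine must be at least 18.20 dollars to wipe it out.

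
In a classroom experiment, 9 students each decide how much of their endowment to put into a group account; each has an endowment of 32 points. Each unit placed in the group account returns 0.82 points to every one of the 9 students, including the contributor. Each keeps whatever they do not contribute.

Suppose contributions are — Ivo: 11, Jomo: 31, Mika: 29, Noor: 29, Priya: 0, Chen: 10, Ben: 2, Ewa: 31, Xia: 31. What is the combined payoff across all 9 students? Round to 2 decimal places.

Total contributed: 11 + 31 + 29 + 29 + 0 + 10 + 2 + 31 + 31 = 174; total kept: 9 × 32 − 174 = 114.
The group account pays out 0.82 × 9 × 174 = 1284.12 in aggregate.
Group total = 114 + 1284.12 = 1398.12.

1398.12 points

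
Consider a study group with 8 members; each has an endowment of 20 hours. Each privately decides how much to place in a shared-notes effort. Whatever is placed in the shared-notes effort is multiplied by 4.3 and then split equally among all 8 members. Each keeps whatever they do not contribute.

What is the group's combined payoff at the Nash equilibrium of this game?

Each contributed unit returns 4.3/8 = 0.5375 to its contributor — below 1 — so contributing 0 is dominant for every player. At the Nash equilibrium everyone keeps their 20, and the group total is 8 × 20 = 160.

160.00 hours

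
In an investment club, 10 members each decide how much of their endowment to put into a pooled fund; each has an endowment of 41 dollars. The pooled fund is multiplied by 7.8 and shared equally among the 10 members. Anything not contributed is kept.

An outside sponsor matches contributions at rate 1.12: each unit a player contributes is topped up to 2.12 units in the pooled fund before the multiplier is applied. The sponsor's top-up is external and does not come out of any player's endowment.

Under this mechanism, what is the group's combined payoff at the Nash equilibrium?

Under the mechanism each unit contributed yields 7.8 × 2.12 / 10 = 1.6536 back to its contributor per unit of net cost, which exceeds 1, making full contribution the dominant choice for everyone.
At the Nash equilibrium everyone contributes 41. Group total payoff = 7.8 × 2.12 × 410 = 6779.76.

6779.76 dollars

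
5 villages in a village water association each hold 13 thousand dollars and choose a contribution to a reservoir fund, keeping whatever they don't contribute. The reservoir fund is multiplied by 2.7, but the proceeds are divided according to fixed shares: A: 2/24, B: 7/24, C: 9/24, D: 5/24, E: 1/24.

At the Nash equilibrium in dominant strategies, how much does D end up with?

20.31 thousand dollars

For player j, contributing a unit is worthwhile iff 2.7 × (j's share) ≥ 1, i.e. iff j's share is at least 0.3704.
C alone (share 9/24) is above the threshold, contributing 13; the remaining 4 contribute 0. Total contributed: 13.
D keeps 13 and receives 2.7 × 13 × 5/24 = 7.31 from the reservoir fund, for a payoff of 20.31.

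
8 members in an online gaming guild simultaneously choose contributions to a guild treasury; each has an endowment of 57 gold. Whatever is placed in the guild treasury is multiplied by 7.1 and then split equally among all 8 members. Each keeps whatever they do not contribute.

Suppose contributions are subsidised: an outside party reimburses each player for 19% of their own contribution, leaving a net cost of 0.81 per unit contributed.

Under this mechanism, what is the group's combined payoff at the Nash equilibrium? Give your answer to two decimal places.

3324.24 gold

The effective private return per unit is now (7.1/8) / 0.81 = 1.0957 > 1, so every player's dominant strategy flips to full contribution.
At the Nash equilibrium everyone contributes 57. Group total payoff = 8 × (57 × 0.19 + 7.1 × 57) = 3324.24.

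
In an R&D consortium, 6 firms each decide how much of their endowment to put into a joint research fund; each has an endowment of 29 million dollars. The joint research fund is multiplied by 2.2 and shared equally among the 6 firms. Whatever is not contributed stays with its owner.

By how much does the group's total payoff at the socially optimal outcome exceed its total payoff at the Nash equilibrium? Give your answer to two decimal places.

Each contributed unit returns 2.2/6 = 0.3667 to its contributor — below 1 — so contributing 0 is dominant for every player. At the Nash equilibrium everyone keeps their 29, and the group total is 6 × 29 = 174.
Each contributed unit returns 2.200 to the group as a whole (0.3667 to each of 6 players), which exceeds 1, so the social optimum is full contribution: group total = 2.200 × 174 = 382.80.
Efficiency loss = 382.80 − 174 = 208.80.

208.80 million dollars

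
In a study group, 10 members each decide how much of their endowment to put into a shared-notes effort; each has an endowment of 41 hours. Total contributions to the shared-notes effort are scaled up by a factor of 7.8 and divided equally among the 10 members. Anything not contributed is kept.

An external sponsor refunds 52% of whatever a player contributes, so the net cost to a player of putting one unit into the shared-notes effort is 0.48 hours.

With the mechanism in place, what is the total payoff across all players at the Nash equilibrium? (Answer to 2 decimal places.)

With the mechanism, a contributed unit returns (7.8/10) / 0.48 = 1.6250 per unit of net cost to the contributor — now above 1 — so contributing fully is weakly dominant for every player.
At the Nash equilibrium everyone contributes 41. Group total payoff = 10 × (41 × 0.52 + 7.8 × 41) = 3411.20.

3411.20 hours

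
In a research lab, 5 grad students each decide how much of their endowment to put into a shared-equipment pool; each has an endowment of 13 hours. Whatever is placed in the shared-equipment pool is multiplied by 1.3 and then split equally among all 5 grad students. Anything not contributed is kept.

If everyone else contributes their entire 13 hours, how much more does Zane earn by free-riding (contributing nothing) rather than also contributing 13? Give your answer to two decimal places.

9.62 hours

Switching from a contribution of 13 to 0 lets Zane keep an extra 13 hours, but lowers the shared-equipment pool by 13, which costs Zane their own share of that drop: 1.3/5 × 13 = 3.38.
Net gain = 13 − 3.38 = 9.62. The private return per contributed unit (0.2600) is below 1, so free-riding is indeed the best response regardless of what the others do.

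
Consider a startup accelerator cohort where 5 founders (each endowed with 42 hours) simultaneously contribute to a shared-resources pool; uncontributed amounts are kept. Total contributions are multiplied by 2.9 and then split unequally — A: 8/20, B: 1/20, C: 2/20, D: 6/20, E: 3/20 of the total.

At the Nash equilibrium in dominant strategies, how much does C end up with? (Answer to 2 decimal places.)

54.18 hours

A player with share s gets back 2.9·s per unit contributed, so full contribution is dominant for anyone with s > 1/2.9 = 0.3448 and zero contribution is dominant for anyone below.
The only share above 0.3448 is A's 8/20, contributing 42; the remaining 4 contribute 0. Total contributed: 42.
C keeps 42 and receives 2.9 × 42 × 2/20 = 12.18 from the shared-resources pool, for a payoff of 54.18.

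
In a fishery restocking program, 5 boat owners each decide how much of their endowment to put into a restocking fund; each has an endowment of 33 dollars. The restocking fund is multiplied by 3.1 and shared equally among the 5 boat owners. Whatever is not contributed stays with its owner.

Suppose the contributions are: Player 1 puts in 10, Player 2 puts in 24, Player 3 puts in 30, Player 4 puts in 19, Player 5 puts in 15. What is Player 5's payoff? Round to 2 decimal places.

Total contributed: 10 + 24 + 30 + 19 + 15 = 98.
Each receives 3.1 × 98 / 5 = 60.76 from the restocking fund.
Player 5 keeps 33 − 15 = 18, so Player 5's payoff is 18 + 60.76 = 78.76.

78.76 dollars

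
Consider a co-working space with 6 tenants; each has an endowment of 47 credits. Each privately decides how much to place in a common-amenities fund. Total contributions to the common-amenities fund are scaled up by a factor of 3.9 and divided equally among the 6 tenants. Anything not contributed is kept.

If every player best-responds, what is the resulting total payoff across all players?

282.00 credits

Each contributed unit returns 3.9/6 = 0.6500 to its contributor — below 1 — so contributing 0 is dominant for every player. At the Nash equilibrium everyone keeps their 47, and the group total is 6 × 47 = 282.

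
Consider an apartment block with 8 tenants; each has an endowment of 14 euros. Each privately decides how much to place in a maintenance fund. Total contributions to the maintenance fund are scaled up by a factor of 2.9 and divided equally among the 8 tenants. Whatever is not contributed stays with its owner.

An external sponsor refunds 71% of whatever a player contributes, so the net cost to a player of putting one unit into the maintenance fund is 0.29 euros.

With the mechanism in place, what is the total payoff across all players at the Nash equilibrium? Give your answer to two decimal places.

404.32 euros

Under the mechanism each unit contributed yields (2.9/8) / 0.29 = 1.2500 back to its contributor per unit of net cost, which exceeds 1, making full contribution the dominant choice for everyone.
At the Nash equilibrium everyone contributes 14. Group total payoff = 8 × (14 × 0.71 + 2.9 × 14) = 404.32.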